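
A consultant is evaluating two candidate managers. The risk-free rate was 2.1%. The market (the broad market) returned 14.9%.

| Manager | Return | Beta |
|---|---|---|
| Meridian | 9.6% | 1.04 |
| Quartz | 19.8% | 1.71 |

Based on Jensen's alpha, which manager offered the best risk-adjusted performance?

Quartz

Meridian: α = 9.6% − [2.1% + 1.04 × (14.9% − 2.1%)] = -5.812
Quartz: α = 19.8% − [2.1% + 1.71 × (14.9% − 2.1%)] = -4.188
Highest: Quartz (-4.188).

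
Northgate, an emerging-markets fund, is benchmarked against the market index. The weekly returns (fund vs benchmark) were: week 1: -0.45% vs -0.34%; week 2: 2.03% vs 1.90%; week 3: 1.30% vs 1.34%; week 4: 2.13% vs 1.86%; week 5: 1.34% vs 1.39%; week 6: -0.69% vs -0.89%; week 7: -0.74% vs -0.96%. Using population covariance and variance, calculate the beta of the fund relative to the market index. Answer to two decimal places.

r̄p = 0.7029%,  r̄m = 0.6143%
Cov = Σ(rp − r̄p)(rm − r̄m) / 7 = 1.4112
Var(rm) = Σ(rm − r̄m)² / 7 = 1.4265
β = Cov / Var = 1.4112 / 1.4265 = 0.9893

0.99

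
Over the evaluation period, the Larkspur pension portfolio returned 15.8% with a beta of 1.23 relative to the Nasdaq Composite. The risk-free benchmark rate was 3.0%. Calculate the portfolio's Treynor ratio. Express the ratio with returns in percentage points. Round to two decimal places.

10.41

Treynor = (Rp − Rf) / β = (15.8% − 3.0%) / 1.23 = 12.80 / 1.23 = 10.4065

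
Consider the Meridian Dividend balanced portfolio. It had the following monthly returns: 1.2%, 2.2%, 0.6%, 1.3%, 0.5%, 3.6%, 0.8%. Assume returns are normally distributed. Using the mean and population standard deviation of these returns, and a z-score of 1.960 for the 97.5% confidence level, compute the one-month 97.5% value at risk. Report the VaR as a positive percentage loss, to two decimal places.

0.55

Mean return r̄ = 10.20 / 7 = 1.4571%
Σ(r − r̄)² = 7.3171; population σ = √(7.3171/7) = 1.0224%
VaR = −(r̄ − z·σ) = −(1.4571 − 1.960 × 1.0224) = −(-0.5468) = 0.5468%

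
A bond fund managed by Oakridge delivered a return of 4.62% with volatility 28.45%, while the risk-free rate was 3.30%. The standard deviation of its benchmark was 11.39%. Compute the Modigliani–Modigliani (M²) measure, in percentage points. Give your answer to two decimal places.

3.83

Sharpe = (Rp − Rf) / σp = (4.62% − 3.30%) / 28.45% = 0.0464
M² = Rf + Sharpe × σm = 3.30% + 0.0464 × 11.39% = 3.8285%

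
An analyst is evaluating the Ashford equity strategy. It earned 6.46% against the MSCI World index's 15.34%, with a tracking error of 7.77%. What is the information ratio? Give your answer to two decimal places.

-1.14

IR = (Rp − Rb) / TE = (6.46% − 15.34%) / 7.77% = -8.88% / 7.77% = -1.1429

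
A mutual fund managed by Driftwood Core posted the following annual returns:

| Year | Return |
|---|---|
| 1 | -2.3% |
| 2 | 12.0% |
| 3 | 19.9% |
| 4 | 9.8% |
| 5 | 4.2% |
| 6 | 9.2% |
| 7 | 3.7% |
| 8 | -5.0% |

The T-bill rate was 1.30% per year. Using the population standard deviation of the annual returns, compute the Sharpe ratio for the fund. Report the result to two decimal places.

0.68

Mean return μ = 51.50 / 8 = 6.4375%
Population σ = √[Σ(r − μ)² / 8] = √[450.7788 / 8] = √56.3474 = 7.5065%
Sharpe = (μ − rf) / σ = (6.4375 − 1.3) / 7.5065 = 5.1375 / 7.5065 = 0.6844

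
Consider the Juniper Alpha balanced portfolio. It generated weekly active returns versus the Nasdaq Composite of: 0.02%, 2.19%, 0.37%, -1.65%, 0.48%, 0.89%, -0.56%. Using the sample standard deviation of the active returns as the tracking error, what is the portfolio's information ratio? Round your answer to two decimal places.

r̄ = (0.02 + 2.19 + 0.37 − 1.65 + 0.48 + 0.89 − 0.56) / 7 = 1.740 / 7 = 0.2486%
Σ(r − r̄)² = 8.5595; sample σ = √(8.5595/6) = 1.1944%
IR = r̄ / tracking error = 0.2486 / 1.1944 = 0.2081

0.21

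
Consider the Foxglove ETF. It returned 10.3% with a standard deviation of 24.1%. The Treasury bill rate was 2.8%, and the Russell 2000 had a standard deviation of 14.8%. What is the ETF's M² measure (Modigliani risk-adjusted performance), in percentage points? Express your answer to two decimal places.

7.41

Sharpe = (Rp − Rf) / σp = (10.3% − 2.8%) / 24.1% = 0.3112
M² = Rf + Sharpe × σm = 2.8% + 0.3112 × 14.8% = 7.4058%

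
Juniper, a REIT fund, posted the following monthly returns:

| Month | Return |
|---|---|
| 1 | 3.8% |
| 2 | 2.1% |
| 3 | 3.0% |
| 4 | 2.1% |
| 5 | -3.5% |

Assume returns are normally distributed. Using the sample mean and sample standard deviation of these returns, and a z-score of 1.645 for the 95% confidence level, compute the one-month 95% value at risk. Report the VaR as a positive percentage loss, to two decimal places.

3.24

μ = (3.8 + 2.1 + 3 + 2.1 − 3.5) / 5 = 1.5000%
Σ(r − μ)² = (3.8 − 1.5000)² + (2.1 − 1.5000)² + (3 − 1.5000)² + … = 33.2600
sample σ = √(33.2600 / 4) = √8.3150 = 2.8836%
VaR = −(μ − z·σ) = −(1.5000 − 1.645 × 2.8836) = −(-3.2435) = 3.2435%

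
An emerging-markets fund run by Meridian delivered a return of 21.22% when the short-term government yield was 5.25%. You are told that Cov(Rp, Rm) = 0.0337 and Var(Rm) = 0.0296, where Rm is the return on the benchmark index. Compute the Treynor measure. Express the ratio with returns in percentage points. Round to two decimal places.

β = Cov / Var = 0.0337 / 0.0296 = 1.1385
Treynor = (Rp − Rf) / β = (21.22% − 5.25%) / 1.1385 = 15.97 / 1.1385 = 14.0272

14.03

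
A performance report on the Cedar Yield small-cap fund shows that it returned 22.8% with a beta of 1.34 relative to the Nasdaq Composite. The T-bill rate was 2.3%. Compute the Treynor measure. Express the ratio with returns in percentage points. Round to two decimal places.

Treynor = (Rp − Rf) / β = (22.8% − 2.3%) / 1.34 = 20.50 / 1.34 = 15.2985

15.30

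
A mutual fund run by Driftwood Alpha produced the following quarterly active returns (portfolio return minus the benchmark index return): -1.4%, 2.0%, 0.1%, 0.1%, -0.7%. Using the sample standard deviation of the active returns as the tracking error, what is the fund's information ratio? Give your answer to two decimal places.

r̄ = (-1.4 + 2 + 0.1 + 0.1 − 0.7) / 5 = 0.0200%
Σ(r − r̄)² = 6.4680; sample σ = √(6.4680/4) = 1.2716%
IR = r̄ / tracking error = 0.0200 / 1.2716 = 0.0157

0.02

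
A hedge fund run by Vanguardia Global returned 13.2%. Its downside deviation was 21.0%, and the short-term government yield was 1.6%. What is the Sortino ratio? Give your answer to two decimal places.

Sortino = (Rp − Rf) / σd = (13.2% − 1.6%) / 21.0% = 11.60% / 21.0% = 0.5524

0.55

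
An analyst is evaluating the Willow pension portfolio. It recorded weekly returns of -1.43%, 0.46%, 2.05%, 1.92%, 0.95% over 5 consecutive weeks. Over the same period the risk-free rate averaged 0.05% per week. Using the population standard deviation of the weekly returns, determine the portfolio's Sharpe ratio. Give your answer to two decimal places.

r̄ = (-1.43 + 0.46 + 2.05 + 1.92 + 0.95) / 5 = 0.7900%
Σ(r − r̄)² = (-1.43 − 0.7900)² + (0.46 − 0.7900)² + (2.05 − 0.7900)² + … = 7.9274
σ = √[7.9274 / 5] = 1.2592%
Sharpe = (r̄ − rf) / σ = (0.7900 − 0.05) / 1.2592 = 0.7400 / 1.2592 = 0.5877

0.59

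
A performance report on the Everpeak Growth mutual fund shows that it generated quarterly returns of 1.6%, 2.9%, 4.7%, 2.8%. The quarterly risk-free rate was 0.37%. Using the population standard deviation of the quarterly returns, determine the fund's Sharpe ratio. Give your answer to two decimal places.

μ = (1.6 + 2.9 + 4.7 + 2.8) / 4 = 3.0000%
Population std dev = √[4.9000 / 4] = 1.1068%
Sharpe = (μ − rf) / σ = (3.0000 − 0.37) / 1.1068 = 2.6300 / 1.1068 = 2.3762

2.38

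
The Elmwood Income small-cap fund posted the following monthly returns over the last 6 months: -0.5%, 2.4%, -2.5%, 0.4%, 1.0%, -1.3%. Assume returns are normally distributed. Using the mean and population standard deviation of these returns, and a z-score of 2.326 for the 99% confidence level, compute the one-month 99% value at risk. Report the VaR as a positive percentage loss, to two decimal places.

3.77

Mean return μ = -0.50 / 6 = -0.0833%
Σ(r − μ)² = 15.0683; population σ = √(15.0683/6) = 1.5847%
VaR = −(μ − z·σ) = −(-0.0833 − 2.326 × 1.5847) = −(-3.7693) = 3.7693%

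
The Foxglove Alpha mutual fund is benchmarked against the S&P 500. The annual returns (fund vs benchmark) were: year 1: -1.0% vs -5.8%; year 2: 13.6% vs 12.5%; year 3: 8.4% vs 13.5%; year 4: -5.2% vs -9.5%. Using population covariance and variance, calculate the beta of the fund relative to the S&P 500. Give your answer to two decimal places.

0.68

r̄p = 3.9500%,  r̄m = 2.6750%
Cov = Σ(rp − r̄p)(rm − r̄m) / 4 = 74.0838
Var(rm) = Σ(rm − r̄m)² / 4 = 108.4419
β = Cov / Var = 74.0838 / 108.4419 = 0.6832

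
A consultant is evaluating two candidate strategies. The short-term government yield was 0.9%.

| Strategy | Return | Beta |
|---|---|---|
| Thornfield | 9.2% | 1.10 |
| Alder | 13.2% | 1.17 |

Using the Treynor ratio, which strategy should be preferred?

Thornfield: Treynor = (9.2% − 0.9%) / 1.10 = 7.545
Alder: Treynor = (13.2% − 0.9%) / 1.17 = 10.513
Highest: Alder (10.513).

Alder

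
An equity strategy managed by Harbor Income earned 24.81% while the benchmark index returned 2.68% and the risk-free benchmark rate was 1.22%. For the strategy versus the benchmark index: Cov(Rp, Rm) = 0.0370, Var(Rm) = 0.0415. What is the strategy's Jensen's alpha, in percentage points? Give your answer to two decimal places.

β = Cov / Var = 0.0370 / 0.0415 = 0.8916
E[R] = Rf + β(Rm − Rf) = 1.22% + 0.8916 × (2.68% − 1.22%) = 2.5217%
α = Rp − E[R] = 24.81% − 2.5217% = 22.2883

22.29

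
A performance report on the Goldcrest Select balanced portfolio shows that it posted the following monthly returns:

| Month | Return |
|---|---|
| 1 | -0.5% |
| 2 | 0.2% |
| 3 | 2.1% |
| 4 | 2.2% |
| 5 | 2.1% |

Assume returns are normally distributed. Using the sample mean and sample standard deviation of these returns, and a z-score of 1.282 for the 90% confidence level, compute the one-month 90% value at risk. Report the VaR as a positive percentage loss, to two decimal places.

r̄ = (-0.5 + 0.2 + 2.1 + 2.2 + 2.1) / 5 = 6.10 / 5 = 1.2200%
Sample σ = √[Σ(r − r̄)² / 4] = √[6.5080 / 4] = √1.6270 = 1.2755%
VaR = −(r̄ − z·σ) = −(1.2200 − 1.282 × 1.2755) = −(-0.4152) = 0.4152%

0.42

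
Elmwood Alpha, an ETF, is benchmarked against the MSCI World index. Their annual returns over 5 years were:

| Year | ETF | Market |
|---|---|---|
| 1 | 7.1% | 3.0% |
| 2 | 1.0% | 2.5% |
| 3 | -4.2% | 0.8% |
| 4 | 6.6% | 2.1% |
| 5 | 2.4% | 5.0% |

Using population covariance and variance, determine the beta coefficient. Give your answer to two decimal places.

r̄p = 2.5800%,  r̄m = 2.6800%
Cov = Σ(rp − r̄p)(rm − r̄m) / 5 = 2.3456
Var(rm) = Σ(rm − r̄m)² / 5 = 1.8776
β = Cov / Var = 2.3456 / 1.8776 = 1.2493

1.25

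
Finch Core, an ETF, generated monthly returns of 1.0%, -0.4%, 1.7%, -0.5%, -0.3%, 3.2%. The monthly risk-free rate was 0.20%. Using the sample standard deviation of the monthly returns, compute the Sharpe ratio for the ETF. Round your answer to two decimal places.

Mean return r̄ = 4.70 / 6 = 0.7833%
Sample std dev = √[10.9483 / 5] = 1.4797%
Sharpe = (r̄ − rf) / σ = (0.7833 − 0.2) / 1.4797 = 0.5833 / 1.4797 = 0.3942

0.39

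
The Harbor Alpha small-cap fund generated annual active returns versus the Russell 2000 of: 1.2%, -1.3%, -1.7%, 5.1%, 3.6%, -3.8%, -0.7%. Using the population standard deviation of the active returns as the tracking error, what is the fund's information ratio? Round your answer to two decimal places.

0.12

r̄ = (1.2 − 1.3 − 1.7 + 5.1 + 3.6 − 3.8 − 0.7) / 7 = 0.3429%
Σ(r − r̄)² = (1.2 − 0.3429)² + (-1.3 − 0.3429)² + (-1.7 − 0.3429)² + … = 59.0971
population σ = √(59.0971 / 7) = √8.4424 = 2.9056%
IR = r̄ / tracking error = 0.3429 / 2.9056 = 0.1180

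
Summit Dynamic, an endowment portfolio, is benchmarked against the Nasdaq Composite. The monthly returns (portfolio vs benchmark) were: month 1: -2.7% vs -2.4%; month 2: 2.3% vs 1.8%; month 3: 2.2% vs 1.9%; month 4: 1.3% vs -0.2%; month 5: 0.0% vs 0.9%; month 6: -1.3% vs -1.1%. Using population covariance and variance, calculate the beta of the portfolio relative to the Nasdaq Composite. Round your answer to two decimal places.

1.08

r̄p = 0.3000%,  r̄m = 0.1500%
Cov = Σ(rp − r̄p)(rm − r̄m) / 6 = 2.6167
Var(rm) = Σ(rm − r̄m)² / 6 = 2.4225
β = Cov / Var = 2.6167 / 2.4225 = 1.0802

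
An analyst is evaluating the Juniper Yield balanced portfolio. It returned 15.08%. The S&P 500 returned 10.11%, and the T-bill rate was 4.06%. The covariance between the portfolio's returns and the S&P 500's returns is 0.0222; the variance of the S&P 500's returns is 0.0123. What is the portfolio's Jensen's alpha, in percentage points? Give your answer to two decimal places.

0.10

β = Cov / Var = 0.0222 / 0.0123 = 1.8049
E[R] = Rf + β(Rm − Rf) = 4.06% + 1.8049 × (10.11% − 4.06%) = 14.9796%
α = Rp − E[R] = 15.08% − 14.9796% = 0.1004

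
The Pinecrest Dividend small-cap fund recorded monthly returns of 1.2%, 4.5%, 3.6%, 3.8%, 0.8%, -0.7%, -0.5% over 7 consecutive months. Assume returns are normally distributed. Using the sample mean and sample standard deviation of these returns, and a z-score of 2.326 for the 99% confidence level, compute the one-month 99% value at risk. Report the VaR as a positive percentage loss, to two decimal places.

3.16

Mean return r̄ = 12.70 / 7 = 1.8143%
Σ(r − r̄)² = 27.4286; sample σ = √(27.4286/6) = 2.1381%
VaR = −(r̄ − z·σ) = −(1.8143 − 2.326 × 2.1381) = −(-3.1589) = 3.1589%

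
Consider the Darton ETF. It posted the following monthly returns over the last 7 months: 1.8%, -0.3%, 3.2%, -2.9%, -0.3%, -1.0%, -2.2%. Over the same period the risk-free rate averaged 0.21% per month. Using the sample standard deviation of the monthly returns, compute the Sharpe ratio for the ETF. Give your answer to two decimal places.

-0.21

μ = (1.8 − 0.3 + 3.2 − 2.9 − 0.3 − 1 − 2.2) / 7 = -0.2429%
Σ(r − μ)² = 27.4971; sample σ = √(27.4971/6) = 2.1408%
Sharpe = (μ − rf) / σ = (-0.2429 − 0.21) / 2.1408 = -0.4529 / 2.1408 = -0.2116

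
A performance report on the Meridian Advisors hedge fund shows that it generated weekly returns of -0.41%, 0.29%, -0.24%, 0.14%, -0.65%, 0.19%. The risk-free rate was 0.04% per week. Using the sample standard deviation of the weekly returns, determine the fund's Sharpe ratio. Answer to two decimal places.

Mean return r̄ = -0.680 / 6 = -0.1133%
Sample σ = √[Σ(r − r̄)² / 5] = √[0.7109 / 5] = √0.1422 = 0.3771%
Sharpe = (r̄ − rf) / σ = (-0.1133 − 0.04) / 0.3771 = -0.1533 / 0.3771 = -0.4065

-0.41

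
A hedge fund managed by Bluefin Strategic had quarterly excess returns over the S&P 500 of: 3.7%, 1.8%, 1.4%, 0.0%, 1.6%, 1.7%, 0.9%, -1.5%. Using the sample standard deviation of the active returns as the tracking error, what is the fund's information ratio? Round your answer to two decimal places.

0.80

Mean return μ = 9.60 / 8 = 1.2000%
Σ(r − μ)² = 15.8800; sample σ = √(15.8800/7) = 1.5062%
IR = μ / tracking error = 1.2000 / 1.5062 = 0.7967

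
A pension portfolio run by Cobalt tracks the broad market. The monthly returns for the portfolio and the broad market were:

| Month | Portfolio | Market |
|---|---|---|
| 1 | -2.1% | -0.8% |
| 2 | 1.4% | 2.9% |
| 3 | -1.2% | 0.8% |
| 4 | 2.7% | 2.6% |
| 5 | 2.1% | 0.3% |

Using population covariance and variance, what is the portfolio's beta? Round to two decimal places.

r̄p = 0.5800%,  r̄m = 1.1600%
Cov = Σ(rp − r̄p)(rm − r̄m) / 5 = 1.8132
Var(rm) = Σ(rm − r̄m)² / 5 = 1.9624
β = Cov / Var = 1.8132 / 1.9624 = 0.9240

0.92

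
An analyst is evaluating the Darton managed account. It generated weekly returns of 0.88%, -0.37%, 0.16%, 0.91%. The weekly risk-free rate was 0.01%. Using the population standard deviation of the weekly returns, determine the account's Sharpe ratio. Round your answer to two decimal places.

r̄ = (0.88 − 0.37 + 0.16 + 0.91) / 4 = 0.3950%
Σ(r − r̄)² = (0.88 − 0.3950)² + (-0.37 − 0.3950)² + (0.16 − 0.3950)² + … = 1.1409
population σ = √(1.1409 / 4) = √0.2852 = 0.5340%
Sharpe = (r̄ − rf) / σ = (0.3950 − 0.01) / 0.5340 = 0.3850 / 0.5340 = 0.7210

0.72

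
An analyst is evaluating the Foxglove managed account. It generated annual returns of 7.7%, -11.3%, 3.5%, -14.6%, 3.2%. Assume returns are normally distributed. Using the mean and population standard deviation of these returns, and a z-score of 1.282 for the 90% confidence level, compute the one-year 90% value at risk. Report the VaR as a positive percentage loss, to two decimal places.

13.71

r̄ = (7.7 − 11.3 + 3.5 − 14.6 + 3.2) / 5 = -11.50 / 5 = -2.3000%
Population std dev = √[396.1800 / 5] = 8.9015%
VaR = −(r̄ − z·σ) = −(-2.3000 − 1.282 × 8.9015) = −(-13.7117) = 13.7117%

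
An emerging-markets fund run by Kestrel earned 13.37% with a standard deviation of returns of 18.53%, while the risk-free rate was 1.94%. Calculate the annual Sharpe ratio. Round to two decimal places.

Sharpe = (Rp − Rf) / σp = (13.37% − 1.94%) / 18.53% = 11.43% / 18.53% = 0.6168

0.62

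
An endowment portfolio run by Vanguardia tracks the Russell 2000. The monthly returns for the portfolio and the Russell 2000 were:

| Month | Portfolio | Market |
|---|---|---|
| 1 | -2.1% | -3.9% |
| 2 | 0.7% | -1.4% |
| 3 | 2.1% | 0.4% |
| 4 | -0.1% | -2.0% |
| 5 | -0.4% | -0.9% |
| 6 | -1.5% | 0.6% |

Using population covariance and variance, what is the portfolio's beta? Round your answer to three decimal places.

0.444

r̄p = -0.2167%,  r̄m = -1.2000%
Cov = Σ(rp − r̄p)(rm − r̄m) / 6 = 1.0250
Var(rm) = Σ(rm − r̄m)² / 6 = 2.3100
β = Cov / Var = 1.0250 / 2.3100 = 0.4437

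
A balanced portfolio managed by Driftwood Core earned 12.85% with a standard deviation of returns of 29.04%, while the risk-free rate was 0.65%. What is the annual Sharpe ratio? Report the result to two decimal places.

Sharpe = (Rp − Rf) / σp = (12.85% − 0.65%) / 29.04% = 12.20% / 29.04% = 0.4201

0.42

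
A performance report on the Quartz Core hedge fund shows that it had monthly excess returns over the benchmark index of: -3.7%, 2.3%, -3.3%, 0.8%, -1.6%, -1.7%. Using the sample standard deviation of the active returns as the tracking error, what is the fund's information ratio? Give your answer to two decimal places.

-0.51

Mean return μ = -7.20 / 6 = -1.2000%
Σ(r − μ)² = 27.3200; sample σ = √(27.3200/5) = 2.3375%
IR = μ / tracking error = -1.2000 / 2.3375 = -0.5134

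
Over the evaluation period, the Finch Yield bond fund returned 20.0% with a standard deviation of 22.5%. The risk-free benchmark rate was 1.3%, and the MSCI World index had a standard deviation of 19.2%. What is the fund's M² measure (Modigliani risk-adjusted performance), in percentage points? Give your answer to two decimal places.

Sharpe = (Rp − Rf) / σp = (20.0% − 1.3%) / 22.5% = 0.8311
M² = Rf + Sharpe × σm = 1.3% + 0.8311 × 19.2% = 17.2571%

17.26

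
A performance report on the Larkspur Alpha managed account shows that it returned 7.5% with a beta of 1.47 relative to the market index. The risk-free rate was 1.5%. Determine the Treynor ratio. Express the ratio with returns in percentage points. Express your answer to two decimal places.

4.08

Treynor = (Rp − Rf) / β = (7.5% − 1.5%) / 1.47 = 6.00 / 1.47 = 4.0816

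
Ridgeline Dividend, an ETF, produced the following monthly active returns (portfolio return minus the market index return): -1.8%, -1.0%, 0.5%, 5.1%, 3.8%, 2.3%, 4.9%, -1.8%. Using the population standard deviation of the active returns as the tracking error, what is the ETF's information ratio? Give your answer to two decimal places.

μ = (-1.8 − 1 + 0.5 + 5.1 + 3.8 + 2.3 + 4.9 − 1.8) / 8 = 12.00 / 8 = 1.5000%
Population std dev = √[59.4800 / 8] = 2.7267%
IR = μ / tracking error = 1.5000 / 2.7267 = 0.5501

0.55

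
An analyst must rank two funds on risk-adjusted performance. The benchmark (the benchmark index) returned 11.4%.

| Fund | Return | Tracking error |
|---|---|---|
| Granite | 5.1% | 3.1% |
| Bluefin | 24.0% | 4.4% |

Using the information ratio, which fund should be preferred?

Bluefin

Granite: IR = (5.1% − 11.4%) / 3.1% = -2.032
Bluefin: IR = (24.0% − 11.4%) / 4.4% = 2.864
Highest: Bluefin (2.864).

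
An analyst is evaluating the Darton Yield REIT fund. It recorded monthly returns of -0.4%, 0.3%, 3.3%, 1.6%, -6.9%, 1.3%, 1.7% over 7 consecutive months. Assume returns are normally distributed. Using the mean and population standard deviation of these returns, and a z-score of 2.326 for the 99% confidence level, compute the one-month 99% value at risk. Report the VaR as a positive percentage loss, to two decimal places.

μ = (-0.4 + 0.3 + 3.3 + 1.6 − 6.9 + 1.3 + 1.7) / 7 = 0.90 / 7 = 0.1286%
Population std dev = √[65.7743 / 7] = 3.0653%
VaR = −(μ − z·σ) = −(0.1286 − 2.326 × 3.0653) = −(-7.0013) = 7.0013%

7.00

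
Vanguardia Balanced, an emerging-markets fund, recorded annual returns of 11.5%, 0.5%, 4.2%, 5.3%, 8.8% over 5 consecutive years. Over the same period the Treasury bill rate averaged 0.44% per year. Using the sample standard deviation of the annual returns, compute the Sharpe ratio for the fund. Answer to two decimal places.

1.32

Mean return r̄ = 30.30 / 5 = 6.0600%
Σ(r − r̄)² = 72.0520; sample σ = √(72.0520/4) = 4.2442%
Sharpe = (r̄ − rf) / σ = (6.0600 − 0.44) / 4.2442 = 5.6200 / 4.2442 = 1.3242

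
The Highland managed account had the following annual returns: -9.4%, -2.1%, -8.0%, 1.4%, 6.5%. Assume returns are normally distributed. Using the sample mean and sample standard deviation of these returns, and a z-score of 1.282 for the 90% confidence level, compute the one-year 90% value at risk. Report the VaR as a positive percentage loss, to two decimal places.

μ = (-9.4 − 2.1 − 8 + 1.4 + 6.5) / 5 = -2.3200%
Σ(r − μ)² = (-9.4 − (-2.3200))² + (-2.1 − (-2.3200))² + (-8 − (-2.3200))² + … = 174.0680
sample σ = √(174.0680 / 4) = √43.5170 = 6.5967%
VaR = −(μ − z·σ) = −(-2.3200 − 1.282 × 6.5967) = −(-10.7770) = 10.7770%

10.78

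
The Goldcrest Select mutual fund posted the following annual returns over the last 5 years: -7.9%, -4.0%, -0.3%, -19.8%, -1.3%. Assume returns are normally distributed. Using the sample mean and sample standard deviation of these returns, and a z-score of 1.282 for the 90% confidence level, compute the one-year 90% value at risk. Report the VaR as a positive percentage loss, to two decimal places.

μ = (-7.9 − 4 − 0.3 − 19.8 − 1.3) / 5 = -6.6600%
Σ(r − μ)² = 250.4520; sample σ = √(250.4520/4) = 7.9128%
VaR = −(μ − z·σ) = −(-6.6600 − 1.282 × 7.9128) = −(-16.8042) = 16.8042%

16.80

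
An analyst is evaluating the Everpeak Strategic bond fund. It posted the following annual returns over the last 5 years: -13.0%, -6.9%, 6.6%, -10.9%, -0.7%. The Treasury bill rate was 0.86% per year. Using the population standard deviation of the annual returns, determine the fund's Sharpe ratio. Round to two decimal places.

r̄ = (-13 − 6.9 + 6.6 − 10.9 − 0.7) / 5 = -4.9800%
Σ(r − r̄)² = (-13 − (-4.9800))² + (-6.9 − (-4.9800))² + (6.6 − (-4.9800))² + … = 255.4680
population σ = √(255.4680 / 5) = √51.0936 = 7.1480%
Sharpe = (r̄ − rf) / σ = (-4.9800 − 0.86) / 7.1480 = -5.8400 / 7.1480 = -0.8170

-0.82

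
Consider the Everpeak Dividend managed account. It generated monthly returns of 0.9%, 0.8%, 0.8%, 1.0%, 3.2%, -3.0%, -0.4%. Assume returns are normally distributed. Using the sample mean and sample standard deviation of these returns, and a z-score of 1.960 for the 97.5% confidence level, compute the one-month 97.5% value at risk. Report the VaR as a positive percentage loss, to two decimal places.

3.19

Mean return μ = 3.30 / 7 = 0.4714%
Σ(r − μ)² = (0.9 − 0.4714)² + (0.8 − 0.4714)² + … = 20.9343
σ = √[20.9343 / 6] = 1.8679%
VaR = −(μ − z·σ) = −(0.4714 − 1.960 × 1.8679) = −(-3.1897) = 3.1897%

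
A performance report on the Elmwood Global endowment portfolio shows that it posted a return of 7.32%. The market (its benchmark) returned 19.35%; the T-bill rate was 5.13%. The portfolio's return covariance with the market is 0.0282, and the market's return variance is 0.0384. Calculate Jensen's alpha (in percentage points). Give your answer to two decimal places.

β = Cov / Var = 0.0282 / 0.0384 = 0.7344
E[R] = Rf + β(Rm − Rf) = 5.13% + 0.7344 × (19.35% − 5.13%) = 15.5732%
α = Rp − E[R] = 7.32% − 15.5732% = -8.2532

-8.25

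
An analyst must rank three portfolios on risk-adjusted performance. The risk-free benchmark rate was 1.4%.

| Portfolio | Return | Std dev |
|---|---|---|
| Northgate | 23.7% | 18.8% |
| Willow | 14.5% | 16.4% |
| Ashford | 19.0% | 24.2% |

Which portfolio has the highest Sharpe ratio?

Northgate: Sharpe ratio = (23.7% − 1.4%) / 18.8% = 1.186
Willow: Sharpe ratio = (14.5% − 1.4%) / 16.4% = 0.799
Ashford: Sharpe ratio = (19.0% − 1.4%) / 24.2% = 0.727
Highest: Northgate (1.186).

Northgate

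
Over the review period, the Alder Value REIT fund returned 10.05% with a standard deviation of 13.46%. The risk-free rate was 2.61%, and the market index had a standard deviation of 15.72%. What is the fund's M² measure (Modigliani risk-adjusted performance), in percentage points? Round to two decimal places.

11.30

Sharpe = (Rp − Rf) / σp = (10.05% − 2.61%) / 13.46% = 0.5527
M² = Rf + Sharpe × σm = 2.61% + 0.5527 × 15.72% = 11.2984%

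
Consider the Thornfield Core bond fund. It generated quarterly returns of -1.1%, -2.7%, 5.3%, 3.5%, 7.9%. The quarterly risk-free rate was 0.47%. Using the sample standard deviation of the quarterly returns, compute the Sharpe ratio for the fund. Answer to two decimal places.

Mean return μ = 12.90 / 5 = 2.5800%
Σ(r − μ)² = (-1.1 − 2.5800)² + (-2.7 − 2.5800)² + (5.3 − 2.5800)² + … = 77.9680
σ = √[77.9680 / 4] = 4.4150%
Sharpe = (μ − rf) / σ = (2.5800 − 0.47) / 4.4150 = 2.1100 / 4.4150 = 0.4779

0.48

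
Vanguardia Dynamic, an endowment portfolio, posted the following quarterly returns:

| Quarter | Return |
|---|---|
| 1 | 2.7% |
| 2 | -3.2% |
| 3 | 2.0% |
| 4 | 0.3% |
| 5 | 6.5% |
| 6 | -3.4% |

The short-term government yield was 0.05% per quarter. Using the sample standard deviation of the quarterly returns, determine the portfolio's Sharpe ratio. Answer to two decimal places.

0.20

r̄ = (2.7 − 3.2 + 2 + 0.3 + 6.5 − 3.4) / 6 = 4.90 / 6 = 0.8167%
Σ(r − r̄)² = 71.4283; sample σ = √(71.4283/5) = 3.7796%
Sharpe = (r̄ − rf) / σ = (0.8167 − 0.05) / 3.7796 = 0.7667 / 3.7796 = 0.2029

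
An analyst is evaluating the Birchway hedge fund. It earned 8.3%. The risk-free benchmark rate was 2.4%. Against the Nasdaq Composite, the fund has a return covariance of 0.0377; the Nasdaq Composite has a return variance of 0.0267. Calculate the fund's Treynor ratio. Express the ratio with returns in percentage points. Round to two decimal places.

β = Cov / Var = 0.0377 / 0.0267 = 1.4120
Treynor = (Rp − Rf) / β = (8.3% − 2.4%) / 1.4120 = 5.90 / 1.4120 = 4.1785

4.18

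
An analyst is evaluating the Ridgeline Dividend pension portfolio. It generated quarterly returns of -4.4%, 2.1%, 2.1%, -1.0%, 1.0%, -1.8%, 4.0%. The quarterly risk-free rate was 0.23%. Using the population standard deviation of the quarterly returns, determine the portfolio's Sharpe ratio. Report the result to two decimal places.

0.02

μ = (-4.4 + 2.1 + 2.1 − 1 + 1 − 1.8 + 4) / 7 = 2.00 / 7 = 0.2857%
Population std dev = √[48.8486 / 7] = 2.6417%
Sharpe = (μ − rf) / σ = (0.2857 − 0.23) / 2.6417 = 0.0557 / 2.6417 = 0.0211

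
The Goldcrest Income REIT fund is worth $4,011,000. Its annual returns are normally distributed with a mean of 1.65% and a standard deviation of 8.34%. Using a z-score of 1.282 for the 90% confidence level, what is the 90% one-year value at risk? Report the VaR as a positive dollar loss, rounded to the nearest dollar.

Return at the 90% tail: μ − z·σ = 1.65% − 1.282 × 8.34% = 1.65 − 10.69188 = -9.04188%
VaR = −(-9.04188%) × $4,011,000 = 9.04188% × $4,011,000 = $362,670

$362,670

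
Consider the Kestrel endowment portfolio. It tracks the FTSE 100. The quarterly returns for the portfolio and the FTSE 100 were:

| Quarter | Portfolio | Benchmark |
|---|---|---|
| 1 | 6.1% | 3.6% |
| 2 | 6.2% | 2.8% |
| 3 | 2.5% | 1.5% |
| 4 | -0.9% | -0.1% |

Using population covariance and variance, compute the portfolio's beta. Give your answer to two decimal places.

2.05

r̄p = 3.4750%,  r̄m = 1.9500%
Cov = Σ(rp − r̄p)(rm − r̄m) / 4 = 4.0138
Var(rm) = Σ(rm − r̄m)² / 4 = 1.9625
β = Cov / Var = 4.0138 / 1.9625 = 2.0452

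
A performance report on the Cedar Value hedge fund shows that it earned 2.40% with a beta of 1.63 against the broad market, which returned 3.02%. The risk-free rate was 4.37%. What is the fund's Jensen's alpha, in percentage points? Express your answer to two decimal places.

0.23

CAPM expected return = Rf + β(Rm − Rf) = 4.37% + 1.63 × (3.02% − 4.37%) = 4.37 + 1.63 × -1.35 = 2.1695%
Jensen's α = Rp − E[R] = 2.40% − 2.1695% = 0.2305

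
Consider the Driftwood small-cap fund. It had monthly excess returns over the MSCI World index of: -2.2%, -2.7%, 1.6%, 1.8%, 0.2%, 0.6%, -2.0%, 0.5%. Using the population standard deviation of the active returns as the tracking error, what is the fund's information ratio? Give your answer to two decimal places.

-0.17

Mean return r̄ = -2.20 / 8 = -0.2750%
Σ(r − r̄)² = (-2.2 − (-0.2750))² + (-2.7 − (-0.2750))² + (1.6 − (-0.2750))² + … = 21.9750
population σ = √(21.9750 / 8) = √2.7469 = 1.6574%
IR = r̄ / tracking error = -0.2750 / 1.6574 = -0.1659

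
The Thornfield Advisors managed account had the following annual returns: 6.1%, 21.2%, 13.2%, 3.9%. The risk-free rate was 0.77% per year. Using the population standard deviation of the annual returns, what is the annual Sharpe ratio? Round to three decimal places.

Mean return r̄ = 44.40 / 4 = 11.1000%
Σ(r − r̄)² = 183.2600; population σ = √(183.2600/4) = 6.7687%
Sharpe = (r̄ − rf) / σ = (11.1000 − 0.77) / 6.7687 = 10.3300 / 6.7687 = 1.5261

1.526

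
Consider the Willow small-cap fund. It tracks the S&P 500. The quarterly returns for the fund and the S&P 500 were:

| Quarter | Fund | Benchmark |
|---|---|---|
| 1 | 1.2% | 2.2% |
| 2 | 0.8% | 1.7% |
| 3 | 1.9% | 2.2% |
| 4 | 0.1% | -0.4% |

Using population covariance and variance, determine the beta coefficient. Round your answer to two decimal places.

r̄p = 1.0000%,  r̄m = 1.4250%
Cov = Σ(rp − r̄p)(rm − r̄m) / 4 = 0.6100
Var(rm) = Σ(rm − r̄m)² / 4 = 1.1519
β = Cov / Var = 0.6100 / 1.1519 = 0.5296

0.53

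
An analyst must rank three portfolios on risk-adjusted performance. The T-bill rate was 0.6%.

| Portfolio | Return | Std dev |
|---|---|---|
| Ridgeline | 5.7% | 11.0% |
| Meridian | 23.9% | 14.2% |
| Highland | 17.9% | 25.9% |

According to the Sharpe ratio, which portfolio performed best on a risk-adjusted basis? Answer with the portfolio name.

Meridian

Ridgeline: Sharpe ratio = (5.7% − 0.6%) / 11.0% = 0.464
Meridian: Sharpe ratio = (23.9% − 0.6%) / 14.2% = 1.641
Highland: Sharpe ratio = (17.9% − 0.6%) / 25.9% = 0.668
Highest: Meridian (1.641).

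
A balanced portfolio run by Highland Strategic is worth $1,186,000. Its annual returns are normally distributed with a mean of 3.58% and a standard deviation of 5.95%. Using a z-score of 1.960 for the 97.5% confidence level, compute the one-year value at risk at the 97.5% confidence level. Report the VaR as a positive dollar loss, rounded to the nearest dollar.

Return at the 97.5% tail: μ − z·σ = 3.58% − 1.960 × 5.95% = 3.58 − 11.6620 = -8.0820%
VaR = −(-8.0820%) × $1,186,000 = 8.0820% × $1,186,000 = $95,853

$95,853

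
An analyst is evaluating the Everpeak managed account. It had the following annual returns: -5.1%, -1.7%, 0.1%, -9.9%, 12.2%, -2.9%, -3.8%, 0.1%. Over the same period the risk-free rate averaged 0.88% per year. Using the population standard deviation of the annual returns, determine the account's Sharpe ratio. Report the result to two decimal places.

-0.38

μ = (-5.1 − 1.7 + 0.1 − 9.9 + 12.2 − 2.9 − 3.8 + 0.1) / 8 = -11.00 / 8 = -1.3750%
Σ(r − μ)² = 283.4950; population σ = √(283.4950/8) = 5.9529%
Sharpe = (μ − rf) / σ = (-1.3750 − 0.88) / 5.9529 = -2.2550 / 5.9529 = -0.3788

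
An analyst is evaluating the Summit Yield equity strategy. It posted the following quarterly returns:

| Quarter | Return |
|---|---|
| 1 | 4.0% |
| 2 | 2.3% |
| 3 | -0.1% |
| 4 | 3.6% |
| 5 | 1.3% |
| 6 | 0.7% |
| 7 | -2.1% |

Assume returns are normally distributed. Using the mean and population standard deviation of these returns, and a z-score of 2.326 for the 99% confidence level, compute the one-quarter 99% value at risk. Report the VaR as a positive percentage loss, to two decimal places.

r̄ = (4 + 2.3 − 0.1 + 3.6 + 1.3 + 0.7 − 2.1) / 7 = 9.70 / 7 = 1.3857%
Σ(r − r̄)² = (4 − 1.3857)² + (2.3 − 1.3857)² + … = 27.4086
population σ = √(27.4086 / 7) = √3.9155 = 1.9788%
VaR = −(r̄ − z·σ) = −(1.3857 − 2.326 × 1.9788) = −(-3.2170) = 3.2170%

3.22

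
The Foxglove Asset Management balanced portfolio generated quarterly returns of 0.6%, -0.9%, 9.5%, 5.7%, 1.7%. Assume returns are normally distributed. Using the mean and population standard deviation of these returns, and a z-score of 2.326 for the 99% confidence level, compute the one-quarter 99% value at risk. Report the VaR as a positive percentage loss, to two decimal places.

r̄ = (0.6 − 0.9 + 9.5 + 5.7 + 1.7) / 5 = 16.60 / 5 = 3.3200%
Population σ = √[Σ(r − r̄)² / 5] = √[71.6880 / 5] = √14.3376 = 3.7865%
VaR = −(r̄ − z·σ) = −(3.3200 − 2.326 × 3.7865) = −(-5.4874) = 5.4874%

5.49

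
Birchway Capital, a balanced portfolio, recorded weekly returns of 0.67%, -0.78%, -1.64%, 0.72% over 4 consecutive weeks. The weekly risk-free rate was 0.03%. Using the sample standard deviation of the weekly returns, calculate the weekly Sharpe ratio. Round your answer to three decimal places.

Mean return r̄ = -1.030 / 4 = -0.2575%
Σ(r − r̄)² = (0.67 − (-0.2575))² + (-0.78 − (-0.2575))² + … = 4.0001
σ = √[4.0001 / 3] = 1.1547%
Sharpe = (r̄ − rf) / σ = (-0.2575 − 0.03) / 1.1547 = -0.2875 / 1.1547 = -0.2490

-0.249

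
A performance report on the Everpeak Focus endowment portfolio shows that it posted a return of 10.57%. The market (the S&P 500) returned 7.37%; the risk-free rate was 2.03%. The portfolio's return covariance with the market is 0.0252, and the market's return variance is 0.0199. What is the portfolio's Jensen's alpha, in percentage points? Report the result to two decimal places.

β = Cov / Var = 0.0252 / 0.0199 = 1.2663
E[R] = Rf + β(Rm − Rf) = 2.03% + 1.2663 × (7.37% − 2.03%) = 8.7920%
α = Rp − E[R] = 10.57% − 8.7920% = 1.7780

1.78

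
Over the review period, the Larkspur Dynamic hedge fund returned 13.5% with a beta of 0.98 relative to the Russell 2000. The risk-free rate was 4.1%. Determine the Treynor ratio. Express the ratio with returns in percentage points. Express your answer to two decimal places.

9.59

Treynor = (Rp − Rf) / β = (13.5% − 4.1%) / 0.98 = 9.40 / 0.98 = 9.5918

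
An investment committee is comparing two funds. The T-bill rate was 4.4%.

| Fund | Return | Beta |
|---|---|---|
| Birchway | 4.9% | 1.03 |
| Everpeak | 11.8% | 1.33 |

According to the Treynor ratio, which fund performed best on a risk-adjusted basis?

Everpeak

Birchway: Treynor = (4.9% − 4.4%) / 1.03 = 0.485
Everpeak: Treynor = (11.8% − 4.4%) / 1.33 = 5.564
Highest: Everpeak (5.564).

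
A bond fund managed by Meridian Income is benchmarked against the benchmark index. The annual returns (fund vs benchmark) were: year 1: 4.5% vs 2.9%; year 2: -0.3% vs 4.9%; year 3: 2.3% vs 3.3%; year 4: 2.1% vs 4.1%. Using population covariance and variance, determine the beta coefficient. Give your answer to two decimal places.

r̄p = 2.1500%,  r̄m = 3.8000%
Cov = Σ(rp − r̄p)(rm − r̄m) / 4 = -1.2250
Var(rm) = Σ(rm − r̄m)² / 4 = 0.5900
β = Cov / Var = -1.2250 / 0.5900 = -2.0763

-2.08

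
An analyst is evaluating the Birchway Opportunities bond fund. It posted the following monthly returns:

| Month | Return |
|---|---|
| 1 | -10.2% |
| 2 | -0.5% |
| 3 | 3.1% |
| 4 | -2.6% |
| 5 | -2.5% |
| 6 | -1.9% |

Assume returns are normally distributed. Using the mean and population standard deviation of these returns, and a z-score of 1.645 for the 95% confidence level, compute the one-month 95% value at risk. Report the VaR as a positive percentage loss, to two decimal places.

Mean return r̄ = -14.60 / 6 = -2.4333%
Population σ = √[Σ(r − r̄)² / 6] = √[94.9933 / 6] = √15.8322 = 3.9790%
VaR = −(r̄ − z·σ) = −(-2.4333 − 1.645 × 3.9790) = −(-8.9788) = 8.9788%

8.98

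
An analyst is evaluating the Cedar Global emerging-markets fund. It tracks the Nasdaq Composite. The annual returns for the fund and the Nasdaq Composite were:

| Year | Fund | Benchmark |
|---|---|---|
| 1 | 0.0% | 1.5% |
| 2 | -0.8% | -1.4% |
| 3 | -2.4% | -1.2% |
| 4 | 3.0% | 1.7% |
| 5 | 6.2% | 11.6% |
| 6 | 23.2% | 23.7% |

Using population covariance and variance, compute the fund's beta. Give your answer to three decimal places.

0.931

r̄p = 4.8667%,  r̄m = 5.9833%
Cov = Σ(rp − r̄p)(rm − r̄m) / 6 = 76.0244
Var(rm) = Σ(rm − r̄m)² / 6 = 81.6647
β = Cov / Var = 76.0244 / 81.6647 = 0.9309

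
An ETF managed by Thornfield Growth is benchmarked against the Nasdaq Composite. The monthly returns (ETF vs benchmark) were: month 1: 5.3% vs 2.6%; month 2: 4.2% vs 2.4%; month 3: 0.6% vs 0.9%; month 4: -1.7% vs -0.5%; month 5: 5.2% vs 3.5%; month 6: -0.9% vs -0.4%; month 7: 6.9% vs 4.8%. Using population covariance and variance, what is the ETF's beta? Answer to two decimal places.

r̄p = 2.8000%,  r̄m = 1.9000%
Cov = Σ(rp − r̄p)(rm − r̄m) / 7 = 5.6700
Var(rm) = Σ(rm − r̄m)² / 7 = 3.3943
β = Cov / Var = 5.6700 / 3.3943 = 1.6704

1.67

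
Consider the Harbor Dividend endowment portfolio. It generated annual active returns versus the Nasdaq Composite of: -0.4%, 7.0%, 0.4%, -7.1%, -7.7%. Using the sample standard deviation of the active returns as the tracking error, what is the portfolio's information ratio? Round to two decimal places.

-0.26

Mean return r̄ = -7.80 / 5 = -1.5600%
Sample σ = √[Σ(r − r̄)² / 4] = √[146.8520 / 4] = √36.7130 = 6.0591%
IR = r̄ / tracking error = -1.5600 / 6.0591 = -0.2575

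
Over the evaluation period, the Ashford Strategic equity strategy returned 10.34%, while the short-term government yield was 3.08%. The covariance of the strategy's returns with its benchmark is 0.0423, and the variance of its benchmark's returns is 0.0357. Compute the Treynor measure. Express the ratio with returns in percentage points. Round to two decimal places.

6.13

β = Cov / Var = 0.0423 / 0.0357 = 1.1849
Treynor = (Rp − Rf) / β = (10.34% − 3.08%) / 1.1849 = 7.26 / 1.1849 = 6.1271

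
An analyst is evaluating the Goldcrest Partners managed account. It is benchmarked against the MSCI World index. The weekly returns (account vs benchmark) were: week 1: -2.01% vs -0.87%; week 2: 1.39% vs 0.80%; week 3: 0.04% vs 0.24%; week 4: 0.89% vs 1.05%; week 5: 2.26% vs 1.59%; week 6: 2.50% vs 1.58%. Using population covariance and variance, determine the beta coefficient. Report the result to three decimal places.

1.748

r̄p = 0.8450%,  r̄m = 0.7317%
Cov = Σ(rp − r̄p)(rm − r̄m) / 6 = 1.2731
Var(rm) = Σ(rm − r̄m)² / 6 = 0.7282
β = Cov / Var = 1.2731 / 0.7282 = 1.7483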